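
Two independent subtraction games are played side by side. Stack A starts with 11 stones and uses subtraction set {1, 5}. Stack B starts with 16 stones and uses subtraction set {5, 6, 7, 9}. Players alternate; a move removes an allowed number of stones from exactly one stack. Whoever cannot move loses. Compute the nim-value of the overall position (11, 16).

Stack A, S = {1, 5}:
n :  0  1  2  3  4  5  6  7  8  9 10 11
G :  0  1  0  1  0  1  0  1  0  1  0  1
G_A(11) = 1.
Stack B, S = {5, 6, 7, 9}:
G(0) = 0
G(1) = mex{} = 0
G(2) = mex{} = 0
G(3) = mex{} = 0
G(4) = mex{} = 0
G(5) = mex{0} = 1
G(6) = mex{0,0} = 1
G(7) = mex{0,0,0} = 1
G(8) = mex{0,0,0} = 1
G(9) = mex{0,0,0,0} = 1
G(10) = mex{1,0,0,0} = 2
G(11) = mex{1,1,0,0} = 2
G(12) = mex{1,1,1,0} = 2
G(13) = mex{1,1,1,0} = 2
G(14) = mex{1,1,1,1} = 0
G(15) = mex{2,1,1,1} = 0
G(16) = mex{2,2,1,1} = 0
G_B(16) = 0.
Combined Grundy value = 1 ⊕ 0 = 1.

1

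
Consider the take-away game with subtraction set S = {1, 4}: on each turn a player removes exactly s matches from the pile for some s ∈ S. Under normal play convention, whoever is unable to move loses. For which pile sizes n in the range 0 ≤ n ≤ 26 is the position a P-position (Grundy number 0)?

n :  0  1  2  3  4  5  6  7  8  9 10 11 12 13 14 15 16 17 18 19 20 21 22 23 24 25 26
G :  0  1  0  1  2  0  1  0  1  2  0  1  0  1  2  0  1  0  1  2  0  1  0  1  2  0  1
P-positions are exactly the n with G(n) = 0.

0, 2, 5, 7, 10, 12, 15, 17, 20, 22, 25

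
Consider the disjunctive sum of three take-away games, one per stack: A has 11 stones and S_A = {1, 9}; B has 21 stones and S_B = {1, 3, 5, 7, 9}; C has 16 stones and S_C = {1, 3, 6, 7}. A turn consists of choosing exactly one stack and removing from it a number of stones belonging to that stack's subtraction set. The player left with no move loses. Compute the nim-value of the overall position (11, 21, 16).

0

Stack A, S = {1, 9}:
G(0) = 0
G(1) = mex{0} = 1
G(2) = mex{1} = 0
G(3) = mex{0} = 1
G(4) = mex{1} = 0
G(5) = mex{0} = 1
G(6) = mex{1} = 0
G(7) = mex{0} = 1
G(8) = mex{1} = 0
G(9) = mex{0,0} = 1
G(10) = mex{1,1} = 0
G(11) = mex{0,0} = 1
G_A(11) = 1.
Stack B, S = {1, 3, 5, 7, 9}:
n :  0  1  2  3  4  5  6  7  8  9 10 11 12 13 14 15 16 17 18 19 20 21
G :  0  1  0  1  0  1  0  1  0  1  0  1  0  1  0  1  0  1  0  1  0  1
G_B(21) = 1.
Stack C, S = {1, 3, 6, 7}:
n :  0  1  2  3  4  5  6  7  8  9 10 11 12 13 14 15 16
G :  0  1  0  1  0  1  2  3  2  3  2  3  0  1  0  1  0
G_C(16) = 0.
Combined Grundy value = 1 ⊕ 1 ⊕ 0 = 0.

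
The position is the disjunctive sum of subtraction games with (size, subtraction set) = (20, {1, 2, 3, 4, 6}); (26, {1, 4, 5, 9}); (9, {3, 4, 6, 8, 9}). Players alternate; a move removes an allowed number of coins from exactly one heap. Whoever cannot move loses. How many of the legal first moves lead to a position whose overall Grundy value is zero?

4

Heap A, S = {1, 2, 3, 4, 6}:
n :  0  1  2  3  4  5  6  7  8  9 10 11 12 13 14 15 16 17 18 19 20
G :  0  1  2  3  4  0  1  2  3  4  0  1  2  3  4  0  1  2  3  4  0
G_A(20) = 0.
Heap B, S = {1, 4, 5, 9}:
G(0) = 0
G(1) = mex{0} = 1
G(2) = mex{1} = 0
G(3) = mex{0} = 1
G(4) = mex{1,0} = 2
G(5) = mex{2,1,0} = 3
G(6) = mex{3,0,1} = 2
G(7) = mex{2,1,0} = 3
G(8) = mex{3,2,1} = 0
G(9) = mex{0,3,2,0} = 1
G(10) = mex{1,2,3,1} = 0
G(11) = mex{0,3,2,0} = 1
G(12) = mex{1,0,3,1} = 2
G(13) = mex{2,1,0,2} = 3
G(14) = mex{3,0,1,3} = 2
G(15) = mex{2,1,0,2} = 3
G(16) = mex{3,2,1,3} = 0
G(17) = mex{0,3,2,0} = 1
G(18) = mex{1,2,3,1} = 0
G(19) = mex{0,3,2,0} = 1
G(20) = mex{1,0,3,1} = 2
G(21) = mex{2,1,0,2} = 3
G(22) = mex{3,0,1,3} = 2
G(23) = mex{2,1,0,2} = 3
G(24) = mex{3,2,1,3} = 0
G(25) = mex{0,3,2,0} = 1
G(26) = mex{1,2,3,1} = 0
G_B(26) = 0.
Heap C, S = {3, 4, 6, 8, 9}:
n : 0 1 2 3 4 5 6 7 8 9
G : 0 0 0 1 1 1 2 2 2 3
G_C(9) = 3.
Combined Grundy value = 0 ⊕ 0 ⊕ 3 = 3.
A winning move leaves total XOR = 0, i.e. changes one component's Grundy value g to g ⊕ X where X is the current total.
Heap A: need g' = 0⊕3 = 3. Options: 20−1→G=4, 20−2→G=3, 20−3→G=2, 20−4→G=1, 20−6→G=4. Hits: 1.
Heap B: need g' = 0⊕3 = 3. Options: 26−1→G=1, 26−4→G=2, 26−5→G=3, 26−9→G=1. Hits: 1.
Heap C: need g' = 3⊕3 = 0. Options: 9−3→G=2, 9−4→G=1, 9−6→G=1, 9−8→G=0, 9−9→G=0. Hits: 2.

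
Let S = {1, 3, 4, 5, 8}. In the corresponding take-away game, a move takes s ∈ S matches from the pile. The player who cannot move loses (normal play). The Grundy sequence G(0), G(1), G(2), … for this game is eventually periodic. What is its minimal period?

n :  0  1  2  3  4  5  6  7  8  9 10 11 12 13 14 15 16 17 18 19
G :  0  1  0  1  2  3  2  3  4  0  1  0  1  2  3  2  3  4  0  1
G(n+9) = G(n) holds for n = 0,…,7 (a full window of length max(S) = 8), so the sequence is purely periodic with period 9.

9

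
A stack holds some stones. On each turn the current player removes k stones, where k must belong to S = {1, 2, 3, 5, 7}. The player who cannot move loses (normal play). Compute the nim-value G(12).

n :  0  1  2  3  4  5  6  7  8  9 10 11 12
G :  0  1  2  3  0  1  2  3  0  1  2  3  0

0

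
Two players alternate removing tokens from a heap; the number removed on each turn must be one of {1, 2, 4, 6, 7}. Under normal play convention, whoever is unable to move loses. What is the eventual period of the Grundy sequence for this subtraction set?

8

G(0) = 0
G(1) = mex{0} = 1
G(2) = mex{1,0} = 2
G(3) = mex{2,1} = 0
G(4) = mex{0,2,0} = 1
G(5) = mex{1,0,1} = 2
G(6) = mex{2,1,2,0} = 3
G(7) = mex{3,2,0,1,0} = 4
G(8) = mex{4,3,1,2,1} = 0
G(9) = mex{0,4,2,0,2} = 1
G(10) = mex{1,0,3,1,0} = 2
G(11) = mex{2,1,4,2,1} = 0
G(12) = mex{0,2,0,3,2} = 1
G(13) = mex{1,0,1,4,3} = 2
G(14) = mex{2,1,2,0,4} = 3
G(15) = mex{3,2,0,1,0} = 4
G(16) = mex{4,3,1,2,1} = 0
G(17) = mex{0,4,2,0,2} = 1
G(n+8) = G(n) holds for n = 0,…,6 (a full window of length max(S) = 7), so the sequence is purely periodic with period 8.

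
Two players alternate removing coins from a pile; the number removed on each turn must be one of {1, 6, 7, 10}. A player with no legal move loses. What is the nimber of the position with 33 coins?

3

G(0) = 0
G(1) = mex{0} = 1
G(2) = mex{1} = 0
G(3) = mex{0} = 1
G(4) = mex{1} = 0
G(5) = mex{0} = 1
G(6) = mex{1,0} = 2
G(7) = mex{2,1,0} = 3
G(8) = mex{3,0,1} = 2
G(9) = mex{2,1,0} = 3
G(10) = mex{3,0,1,0} = 2
G(11) = mex{2,1,0,1} = 3
G(12) = mex{3,2,1,0} = 4
G(13) = mex{4,3,2,1} = 0
G(14) = mex{0,2,3,0} = 1
G(15) = mex{1,3,2,1} = 0
G(16) = mex{0,2,3,2} = 1
G(17) = mex{1,3,2,3} = 0
G(18) = mex{0,4,3,2} = 1
G(19) = mex{1,0,4,3} = 2
G(20) = mex{2,1,0,2} = 3
G(21) = mex{3,0,1,3} = 2
G(22) = mex{2,1,0,4} = 3
G(23) = mex{3,0,1,0} = 2
G(24) = mex{2,1,0,1} = 3
G(25) = mex{3,2,1,0} = 4
G(26) = mex{4,3,2,1} = 0
G(27) = mex{0,2,3,0} = 1
G(28) = mex{1,3,2,1} = 0
G(29) = mex{0,2,3,2} = 1
G(30) = mex{1,3,2,3} = 0
G(31) = mex{0,4,3,2} = 1
G(32) = mex{1,0,4,3} = 2
G(33) = mex{2,1,0,2} = 3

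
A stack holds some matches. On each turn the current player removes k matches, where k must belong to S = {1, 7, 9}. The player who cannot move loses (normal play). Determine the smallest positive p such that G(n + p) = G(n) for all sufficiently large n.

G(0) = 0
G(1) = mex{0} = 1
G(2) = mex{1} = 0
G(3) = mex{0} = 1
G(4) = mex{1} = 0
G(5) = mex{0} = 1
G(6) = mex{1} = 0
G(7) = mex{0,0} = 1
G(8) = mex{1,1} = 0
G(9) = mex{0,0,0} = 1
G(10) = mex{1,1,1} = 0
G(11) = mex{0,0,0} = 1
G(12) = mex{1,1,1} = 0
G(13) = mex{0,0,0} = 1
G(14) = mex{1,1,1} = 0
G(n+2) = G(n) holds for n = 0,…,8 (a full window of length max(S) = 9), so the sequence is purely periodic with period 2.

2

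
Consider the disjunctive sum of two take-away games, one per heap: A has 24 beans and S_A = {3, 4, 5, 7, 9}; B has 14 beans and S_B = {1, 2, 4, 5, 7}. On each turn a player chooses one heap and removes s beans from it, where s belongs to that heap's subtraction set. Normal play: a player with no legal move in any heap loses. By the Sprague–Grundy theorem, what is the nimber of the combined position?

2

Heap A, S = {3, 4, 5, 7, 9}:
G(0) = 0
G(1) = mex{} = 0
G(2) = mex{} = 0
G(3) = mex{0} = 1
G(4) = mex{0,0} = 1
G(5) = mex{0,0,0} = 1
G(6) = mex{1,0,0} = 2
G(7) = mex{1,1,0,0} = 2
G(8) = mex{1,1,1,0} = 2
G(9) = mex{2,1,1,0,0} = 3
G(10) = mex{2,2,1,1,0} = 3
G(11) = mex{2,2,2,1,0} = 3
G(12) = mex{3,2,2,1,1} = 0
G(13) = mex{3,3,2,2,1} = 0
G(14) = mex{3,3,3,2,1} = 0
G(15) = mex{0,3,3,2,2} = 1
G(16) = mex{0,0,3,3,2} = 1
G(17) = mex{0,0,0,3,2} = 1
G(18) = mex{1,0,0,3,3} = 2
G(19) = mex{1,1,0,0,3} = 2
G(20) = mex{1,1,1,0,3} = 2
G(21) = mex{2,1,1,0,0} = 3
G(22) = mex{2,2,1,1,0} = 3
G(23) = mex{2,2,2,1,0} = 3
G(24) = mex{3,2,2,1,1} = 0
G_A(24) = 0.
Heap B, S = {1, 2, 4, 5, 7}:
G(0) = 0
G(1) = mex{0} = 1
G(2) = mex{1,0} = 2
G(3) = mex{2,1} = 0
G(4) = mex{0,2,0} = 1
G(5) = mex{1,0,1,0} = 2
G(6) = mex{2,1,2,1} = 0
G(7) = mex{0,2,0,2,0} = 1
G(8) = mex{1,0,1,0,1} = 2
G(9) = mex{2,1,2,1,2} = 0
G(10) = mex{0,2,0,2,0} = 1
G(11) = mex{1,0,1,0,1} = 2
G(12) = mex{2,1,2,1,2} = 0
G(13) = mex{0,2,0,2,0} = 1
G(14) = mex{1,0,1,0,1} = 2
G_B(14) = 2.
Combined Grundy value = 0 ⊕ 2 = 2.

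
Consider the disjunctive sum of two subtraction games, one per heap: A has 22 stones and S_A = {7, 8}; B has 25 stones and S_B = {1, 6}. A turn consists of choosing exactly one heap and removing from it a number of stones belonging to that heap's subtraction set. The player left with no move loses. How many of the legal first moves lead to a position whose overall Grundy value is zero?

Heap A, S = {7, 8}:
n :  0  1  2  3  4  5  6  7  8  9 10 11 12 13 14 15 16 17 18 19 20 21 22
G :  0  0  0  0  0  0  0  1  1  1  1  1  1  1  2  0  0  0  0  0  0  0  1
G_A(22) = 1.
Heap B, S = {1, 6}:
n :  0  1  2  3  4  5  6  7  8  9 10 11 12 13 14 15 16 17 18 19 20 21 22 23 24 25
G :  0  1  0  1  0  1  2  0  1  0  1  0  1  2  0  1  0  1  0  1  2  0  1  0  1  0
G_B(25) = 0.
Combined Grundy value = 1 ⊕ 0 = 1.
A winning move leaves total XOR = 0, i.e. changes one component's Grundy value g to g ⊕ X where X is the current total.
Heap A: need g' = 1⊕1 = 0. Options: 22−7→G=0, 22−8→G=2. Hits: 1.
Heap B: need g' = 0⊕1 = 1. Options: 25−1→G=1, 25−6→G=1. Hits: 2.

3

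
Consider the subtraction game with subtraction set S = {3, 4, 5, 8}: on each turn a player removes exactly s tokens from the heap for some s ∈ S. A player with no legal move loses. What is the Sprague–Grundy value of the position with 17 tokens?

n :  0  1  2  3  4  5  6  7  8  9 10 11 12 13 14 15 16 17
G :  0  0  0  1  1  1  2  2  2  3  3  0  0  0  1  1  1  2

2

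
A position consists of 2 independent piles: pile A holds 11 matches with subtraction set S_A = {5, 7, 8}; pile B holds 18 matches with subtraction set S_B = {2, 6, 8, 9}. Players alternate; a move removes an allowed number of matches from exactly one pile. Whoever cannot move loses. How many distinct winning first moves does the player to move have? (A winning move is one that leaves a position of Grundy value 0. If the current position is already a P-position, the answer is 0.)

3

Pile A, S = {5, 7, 8}:
G(0) = 0
G(1) = mex{} = 0
G(2) = mex{} = 0
G(3) = mex{} = 0
G(4) = mex{} = 0
G(5) = mex{0} = 1
G(6) = mex{0} = 1
G(7) = mex{0,0} = 1
G(8) = mex{0,0,0} = 1
G(9) = mex{0,0,0} = 1
G(10) = mex{1,0,0} = 2
G(11) = mex{1,0,0} = 2
G_A(11) = 2.
Pile B, S = {2, 6, 8, 9}:
G(0) = 0
G(1) = mex{} = 0
G(2) = mex{0} = 1
G(3) = mex{0} = 1
G(4) = mex{1} = 0
G(5) = mex{1} = 0
G(6) = mex{0,0} = 1
G(7) = mex{0,0} = 1
G(8) = mex{1,1,0} = 2
G(9) = mex{1,1,0,0} = 2
G(10) = mex{2,0,1,0} = 3
G(11) = mex{2,0,1,1} = 3
G(12) = mex{3,1,0,1} = 2
G(13) = mex{3,1,0,0} = 2
G(14) = mex{2,2,1,0} = 3
G(15) = mex{2,2,1,1} = 0
G(16) = mex{3,3,2,1} = 0
G(17) = mex{0,3,2,2} = 1
G(18) = mex{0,2,3,2} = 1
G_B(18) = 1.
Combined Grundy value = 2 ⊕ 1 = 3.
A winning move leaves total XOR = 0, i.e. changes one component's Grundy value g to g ⊕ X where X is the current total.
Pile A: need g' = 2⊕3 = 1. Options: 11−5→G=1, 11−7→G=0, 11−8→G=0. Hits: 1.
Pile B: need g' = 1⊕3 = 2. Options: 18−2→G=0, 18−6→G=2, 18−8→G=3, 18−9→G=2. Hits: 2.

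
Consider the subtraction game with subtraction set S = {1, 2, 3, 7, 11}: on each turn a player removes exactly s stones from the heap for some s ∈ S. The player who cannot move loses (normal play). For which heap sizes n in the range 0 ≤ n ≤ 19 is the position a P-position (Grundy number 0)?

n :  0  1  2  3  4  5  6  7  8  9 10 11 12 13 14 15 16 17 18 19
G :  0  1  2  3  0  1  2  3  0  1  2  3  0  1  2  3  0  1  2  3
P-positions are exactly the n with G(n) = 0.

0, 4, 8, 12, 16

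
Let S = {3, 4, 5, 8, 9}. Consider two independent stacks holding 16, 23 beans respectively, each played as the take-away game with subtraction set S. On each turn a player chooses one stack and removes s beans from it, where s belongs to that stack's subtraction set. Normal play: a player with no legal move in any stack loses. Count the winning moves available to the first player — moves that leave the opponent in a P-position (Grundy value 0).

2

All stacks use S = {3, 4, 5, 8, 9}:
G(0) = 0
G(1) = mex{} = 0
G(2) = mex{} = 0
G(3) = mex{0} = 1
G(4) = mex{0,0} = 1
G(5) = mex{0,0,0} = 1
G(6) = mex{1,0,0} = 2
G(7) = mex{1,1,0} = 2
G(8) = mex{1,1,1,0} = 2
G(9) = mex{2,1,1,0,0} = 3
G(10) = mex{2,2,1,0,0} = 3
G(11) = mex{2,2,2,1,0} = 3
G(12) = mex{3,2,2,1,1} = 0
G(13) = mex{3,3,2,1,1} = 0
G(14) = mex{3,3,3,2,1} = 0
G(15) = mex{0,3,3,2,2} = 1
G(16) = mex{0,0,3,2,2} = 1
G(17) = mex{0,0,0,3,2} = 1
G(18) = mex{1,0,0,3,3} = 2
G(19) = mex{1,1,0,3,3} = 2
G(20) = mex{1,1,1,0,3} = 2
G(21) = mex{2,1,1,0,0} = 3
G(22) = mex{2,2,1,0,0} = 3
G(23) = mex{2,2,2,1,0} = 3
Stack A: G(16) = 1.
Stack B: G(23) = 3.
Combined Grundy value = 1 ⊕ 3 = 2.
A winning move leaves total XOR = 0, i.e. changes one component's Grundy value g to g ⊕ X where X is the current total.
Stack A: need g' = 1⊕2 = 3. Options: 16−3→G=0, 16−4→G=0, 16−5→G=3, 16−8→G=2, 16−9→G=2. Hits: 1.
Stack B: need g' = 3⊕2 = 1. Options: 23−3→G=2, 23−4→G=2, 23−5→G=2, 23−8→G=1, 23−9→G=0. Hits: 1.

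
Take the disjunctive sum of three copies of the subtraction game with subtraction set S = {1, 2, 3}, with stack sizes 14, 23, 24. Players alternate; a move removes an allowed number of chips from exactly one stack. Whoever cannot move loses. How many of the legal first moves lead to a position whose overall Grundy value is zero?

All stacks use S = {1, 2, 3}:
n :  0  1  2  3  4  5  6  7  8  9 10 11 12 13 14 15 16 17 18 19 20 21 22 23 24
G :  0  1  2  3  0  1  2  3  0  1  2  3  0  1  2  3  0  1  2  3  0  1  2  3  0
Stack A: G(14) = 2.
Stack B: G(23) = 3.
Stack C: G(24) = 0.
Combined Grundy value = 2 ⊕ 3 ⊕ 0 = 1.
A winning move leaves total XOR = 0, i.e. changes one component's Grundy value g to g ⊕ X where X is the current total.
Stack A: need g' = 2⊕1 = 3. Options: 14−1→G=1, 14−2→G=0, 14−3→G=3. Hits: 1.
Stack B: need g' = 3⊕1 = 2. Options: 23−1→G=2, 23−2→G=1, 23−3→G=0. Hits: 1.
Stack C: need g' = 0⊕1 = 1. Options: 24−1→G=3, 24−2→G=2, 24−3→G=1. Hits: 1.

3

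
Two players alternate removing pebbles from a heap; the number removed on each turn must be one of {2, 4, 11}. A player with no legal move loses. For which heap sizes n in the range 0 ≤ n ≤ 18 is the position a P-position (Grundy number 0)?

0, 1, 6, 7, 13, 14

n :  0  1  2  3  4  5  6  7  8  9 10 11 12 13 14 15 16 17 18
G :  0  0  1  1  2  2  0  0  1  1  2  2  3  0  0  1  1  2  2
P-positions are exactly the n with G(n) = 0.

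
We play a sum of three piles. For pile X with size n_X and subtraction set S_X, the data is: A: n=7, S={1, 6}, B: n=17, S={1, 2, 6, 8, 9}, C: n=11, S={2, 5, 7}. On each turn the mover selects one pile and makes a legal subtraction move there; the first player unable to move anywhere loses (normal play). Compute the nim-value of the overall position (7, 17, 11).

Pile A, S = {1, 6}:
n : 0 1 2 3 4 5 6 7
G : 0 1 0 1 0 1 2 0
G_A(7) = 0.
Pile B, S = {1, 2, 6, 8, 9}:
G(0) = 0
G(1) = mex{0} = 1
G(2) = mex{1,0} = 2
G(3) = mex{2,1} = 0
G(4) = mex{0,2} = 1
G(5) = mex{1,0} = 2
G(6) = mex{2,1,0} = 3
G(7) = mex{3,2,1} = 0
G(8) = mex{0,3,2,0} = 1
G(9) = mex{1,0,0,1,0} = 2
G(10) = mex{2,1,1,2,1} = 0
G(11) = mex{0,2,2,0,2} = 1
G(12) = mex{1,0,3,1,0} = 2
G(13) = mex{2,1,0,2,1} = 3
G(14) = mex{3,2,1,3,2} = 0
G(15) = mex{0,3,2,0,3} = 1
G(16) = mex{1,0,0,1,0} = 2
G(17) = mex{2,1,1,2,1} = 0
G_B(17) = 0.
Pile C, S = {2, 5, 7}:
n :  0  1  2  3  4  5  6  7  8  9 10 11
G :  0  0  1  1  0  2  1  3  2  2  0  3
G_C(11) = 3.
Combined Grundy value = 0 ⊕ 0 ⊕ 3 = 3.

3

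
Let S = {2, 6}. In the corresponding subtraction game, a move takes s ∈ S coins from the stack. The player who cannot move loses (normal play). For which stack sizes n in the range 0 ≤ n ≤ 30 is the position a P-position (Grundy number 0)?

n :  0  1  2  3  4  5  6  7  8  9 10 11 12 13 14 15 16 17 18 19 20 21 22 23 24 25 26 27 28 29 30
G :  0  0  1  1  0  0  1  1  0  0  1  1  0  0  1  1  0  0  1  1  0  0  1  1  0  0  1  1  0  0  1
P-positions are exactly the n with G(n) = 0.

0, 1, 4, 5, 8, 9, 12, 13, 16, 17, 20, 21, 24, 25, 28, 29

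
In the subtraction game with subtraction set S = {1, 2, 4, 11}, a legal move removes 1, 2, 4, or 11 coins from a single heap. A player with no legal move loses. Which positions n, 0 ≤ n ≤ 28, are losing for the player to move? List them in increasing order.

0, 3, 6, 9, 12, 15, 18, 21, 24, 27

G(0) = 0
G(1) = mex{0} = 1
G(2) = mex{1,0} = 2
G(3) = mex{2,1} = 0
G(4) = mex{0,2,0} = 1
G(5) = mex{1,0,1} = 2
G(6) = mex{2,1,2} = 0
G(7) = mex{0,2,0} = 1
G(8) = mex{1,0,1} = 2
G(9) = mex{2,1,2} = 0
G(10) = mex{0,2,0} = 1
G(11) = mex{1,0,1,0} = 2
G(12) = mex{2,1,2,1} = 0
G(13) = mex{0,2,0,2} = 1
G(14) = mex{1,0,1,0} = 2
G(15) = mex{2,1,2,1} = 0
G(16) = mex{0,2,0,2} = 1
G(17) = mex{1,0,1,0} = 2
G(18) = mex{2,1,2,1} = 0
G(19) = mex{0,2,0,2} = 1
G(20) = mex{1,0,1,0} = 2
G(21) = mex{2,1,2,1} = 0
G(22) = mex{0,2,0,2} = 1
G(23) = mex{1,0,1,0} = 2
G(24) = mex{2,1,2,1} = 0
G(25) = mex{0,2,0,2} = 1
G(26) = mex{1,0,1,0} = 2
G(27) = mex{2,1,2,1} = 0
G(28) = mex{0,2,0,2} = 1
P-positions are exactly the n with G(n) = 0.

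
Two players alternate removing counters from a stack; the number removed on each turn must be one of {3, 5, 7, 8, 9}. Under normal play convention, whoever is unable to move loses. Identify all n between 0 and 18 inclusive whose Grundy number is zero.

0, 1, 2, 12, 13, 14

G(0) = 0
G(1) = mex{} = 0
G(2) = mex{} = 0
G(3) = mex{0} = 1
G(4) = mex{0} = 1
G(5) = mex{0,0} = 1
G(6) = mex{1,0} = 2
G(7) = mex{1,0,0} = 2
G(8) = mex{1,1,0,0} = 2
G(9) = mex{2,1,0,0,0} = 3
G(10) = mex{2,1,1,0,0} = 3
G(11) = mex{2,2,1,1,0} = 3
G(12) = mex{3,2,1,1,1} = 0
G(13) = mex{3,2,2,1,1} = 0
G(14) = mex{3,3,2,2,1} = 0
G(15) = mex{0,3,2,2,2} = 1
G(16) = mex{0,3,3,2,2} = 1
G(17) = mex{0,0,3,3,2} = 1
G(18) = mex{1,0,3,3,3} = 2
P-positions are exactly the n with G(n) = 0.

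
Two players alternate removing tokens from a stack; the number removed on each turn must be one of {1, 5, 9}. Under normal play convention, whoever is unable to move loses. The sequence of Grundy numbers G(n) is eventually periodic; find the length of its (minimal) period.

n :  0  1  2  3  4  5  6  7  8  9 10 11 12 13 14
G :  0  1  0  1  0  1  0  1  0  1  0  1  0  1  0
G(n+2) = G(n) holds for n = 0,…,8 (a full window of length max(S) = 9), so the sequence is purely periodic with period 2.

2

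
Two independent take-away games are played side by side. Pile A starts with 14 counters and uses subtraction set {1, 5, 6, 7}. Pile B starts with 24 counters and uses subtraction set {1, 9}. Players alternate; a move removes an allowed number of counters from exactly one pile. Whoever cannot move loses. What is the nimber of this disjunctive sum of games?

0

Pile A, S = {1, 5, 6, 7}:
n :  0  1  2  3  4  5  6  7  8  9 10 11 12 13 14
G :  0  1  0  1  0  1  2  3  2  3  2  3  0  1  0
G_A(14) = 0.
Pile B, S = {1, 9}:
G(0) = 0
G(1) = mex{0} = 1
G(2) = mex{1} = 0
G(3) = mex{0} = 1
G(4) = mex{1} = 0
G(5) = mex{0} = 1
G(6) = mex{1} = 0
G(7) = mex{0} = 1
G(8) = mex{1} = 0
G(9) = mex{0,0} = 1
G(10) = mex{1,1} = 0
G(11) = mex{0,0} = 1
G(12) = mex{1,1} = 0
G(13) = mex{0,0} = 1
G(14) = mex{1,1} = 0
G(15) = mex{0,0} = 1
G(16) = mex{1,1} = 0
G(17) = mex{0,0} = 1
G(18) = mex{1,1} = 0
G(19) = mex{0,0} = 1
G(20) = mex{1,1} = 0
G(21) = mex{0,0} = 1
G(22) = mex{1,1} = 0
G(23) = mex{0,0} = 1
G(24) = mex{1,1} = 0
G_B(24) = 0.
Combined Grundy value = 0 ⊕ 0 = 0.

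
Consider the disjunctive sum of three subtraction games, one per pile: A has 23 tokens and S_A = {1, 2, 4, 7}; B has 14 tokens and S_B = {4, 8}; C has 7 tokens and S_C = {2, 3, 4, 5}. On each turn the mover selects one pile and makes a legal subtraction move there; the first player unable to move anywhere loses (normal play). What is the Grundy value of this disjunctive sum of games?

Pile A, S = {1, 2, 4, 7}:
n :  0  1  2  3  4  5  6  7  8  9 10 11 12 13 14 15 16 17 18 19 20 21 22 23
G :  0  1  2  0  1  2  0  1  2  0  1  2  0  1  2  0  1  2  0  1  2  0  1  2
G_A(23) = 2.
Pile B, S = {4, 8}:
n :  0  1  2  3  4  5  6  7  8  9 10 11 12 13 14
G :  0  0  0  0  1  1  1  1  2  2  2  2  0  0  0
G_B(14) = 0.
Pile C, S = {2, 3, 4, 5}:
n : 0 1 2 3 4 5 6 7
G : 0 0 1 1 2 2 3 0
G_C(7) = 0.
Combined Grundy value = 2 ⊕ 0 ⊕ 0 = 2.

2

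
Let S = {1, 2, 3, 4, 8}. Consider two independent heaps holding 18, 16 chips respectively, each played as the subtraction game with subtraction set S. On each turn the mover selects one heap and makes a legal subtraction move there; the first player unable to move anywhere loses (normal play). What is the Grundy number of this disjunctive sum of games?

2

All heaps use S = {1, 2, 3, 4, 8}:
G(0) = 0
G(1) = mex{0} = 1
G(2) = mex{1,0} = 2
G(3) = mex{2,1,0} = 3
G(4) = mex{3,2,1,0} = 4
G(5) = mex{4,3,2,1} = 0
G(6) = mex{0,4,3,2} = 1
G(7) = mex{1,0,4,3} = 2
G(8) = mex{2,1,0,4,0} = 3
G(9) = mex{3,2,1,0,1} = 4
G(10) = mex{4,3,2,1,2} = 0
G(11) = mex{0,4,3,2,3} = 1
G(12) = mex{1,0,4,3,4} = 2
G(13) = mex{2,1,0,4,0} = 3
G(14) = mex{3,2,1,0,1} = 4
G(15) = mex{4,3,2,1,2} = 0
G(16) = mex{0,4,3,2,3} = 1
G(17) = mex{1,0,4,3,4} = 2
G(18) = mex{2,1,0,4,0} = 3
Heap A: G(18) = 3.
Heap B: G(16) = 1.
Combined Grundy value = 3 ⊕ 1 = 2.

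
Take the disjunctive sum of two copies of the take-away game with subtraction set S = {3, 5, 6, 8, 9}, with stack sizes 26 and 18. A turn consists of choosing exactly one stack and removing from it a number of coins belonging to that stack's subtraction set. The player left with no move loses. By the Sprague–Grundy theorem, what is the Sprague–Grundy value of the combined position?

All stacks use S = {3, 5, 6, 8, 9}:
G(0) = 0
G(1) = mex{} = 0
G(2) = mex{} = 0
G(3) = mex{0} = 1
G(4) = mex{0} = 1
G(5) = mex{0,0} = 1
G(6) = mex{1,0,0} = 2
G(7) = mex{1,0,0} = 2
G(8) = mex{1,1,0,0} = 2
G(9) = mex{2,1,1,0,0} = 3
G(10) = mex{2,1,1,0,0} = 3
G(11) = mex{2,2,1,1,0} = 3
G(12) = mex{3,2,2,1,1} = 0
G(13) = mex{3,2,2,1,1} = 0
G(14) = mex{3,3,2,2,1} = 0
G(15) = mex{0,3,3,2,2} = 1
G(16) = mex{0,3,3,2,2} = 1
G(17) = mex{0,0,3,3,2} = 1
G(18) = mex{1,0,0,3,3} = 2
G(19) = mex{1,0,0,3,3} = 2
G(20) = mex{1,1,0,0,3} = 2
G(21) = mex{2,1,1,0,0} = 3
G(22) = mex{2,1,1,0,0} = 3
G(23) = mex{2,2,1,1,0} = 3
G(24) = mex{3,2,2,1,1} = 0
G(25) = mex{3,2,2,1,1} = 0
G(26) = mex{3,3,2,2,1} = 0
Stack A: G(26) = 0.
Stack B: G(18) = 2.
Combined Grundy value = 0 ⊕ 2 = 2.

2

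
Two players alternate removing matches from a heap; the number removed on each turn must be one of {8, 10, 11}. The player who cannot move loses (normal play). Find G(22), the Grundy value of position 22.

0

n :  0  1  2  3  4  5  6  7  8  9 10 11 12 13 14 15 16 17 18 19 20 21 22
G :  0  0  0  0  0  0  0  0  1  1  1  1  1  1  1  1  2  2  2  0  0  0  0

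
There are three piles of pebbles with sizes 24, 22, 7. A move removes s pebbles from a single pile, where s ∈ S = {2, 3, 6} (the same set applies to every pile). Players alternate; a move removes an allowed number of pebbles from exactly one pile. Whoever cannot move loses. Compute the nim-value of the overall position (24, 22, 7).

All piles use S = {2, 3, 6}:
G(0) = 0
G(1) = mex{} = 0
G(2) = mex{0} = 1
G(3) = mex{0,0} = 1
G(4) = mex{1,0} = 2
G(5) = mex{1,1} = 0
G(6) = mex{2,1,0} = 3
G(7) = mex{0,2,0} = 1
G(8) = mex{3,0,1} = 2
G(9) = mex{1,3,1} = 0
G(10) = mex{2,1,2} = 0
G(11) = mex{0,2,0} = 1
G(12) = mex{0,0,3} = 1
G(13) = mex{1,0,1} = 2
G(14) = mex{1,1,2} = 0
G(15) = mex{2,1,0} = 3
G(16) = mex{0,2,0} = 1
G(17) = mex{3,0,1} = 2
G(18) = mex{1,3,1} = 0
G(19) = mex{2,1,2} = 0
G(20) = mex{0,2,0} = 1
G(21) = mex{0,0,3} = 1
G(22) = mex{1,0,1} = 2
G(23) = mex{1,1,2} = 0
G(24) = mex{2,1,0} = 3
Pile A: G(24) = 3.
Pile B: G(22) = 2.
Pile C: G(7) = 1.
Combined Grundy value = 3 ⊕ 2 ⊕ 1 = 0.

0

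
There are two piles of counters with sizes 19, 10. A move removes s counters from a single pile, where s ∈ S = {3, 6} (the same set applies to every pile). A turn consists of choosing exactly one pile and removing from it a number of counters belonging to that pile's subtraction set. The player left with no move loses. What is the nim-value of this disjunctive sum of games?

0

All piles use S = {3, 6}:
G(0) = 0
G(1) = mex{} = 0
G(2) = mex{} = 0
G(3) = mex{0} = 1
G(4) = mex{0} = 1
G(5) = mex{0} = 1
G(6) = mex{1,0} = 2
G(7) = mex{1,0} = 2
G(8) = mex{1,0} = 2
G(9) = mex{2,1} = 0
G(10) = mex{2,1} = 0
G(11) = mex{2,1} = 0
G(12) = mex{0,2} = 1
G(13) = mex{0,2} = 1
G(14) = mex{0,2} = 1
G(15) = mex{1,0} = 2
G(16) = mex{1,0} = 2
G(17) = mex{1,0} = 2
G(18) = mex{2,1} = 0
G(19) = mex{2,1} = 0
Pile A: G(19) = 0.
Pile B: G(10) = 0.
Combined Grundy value = 0 ⊕ 0 = 0.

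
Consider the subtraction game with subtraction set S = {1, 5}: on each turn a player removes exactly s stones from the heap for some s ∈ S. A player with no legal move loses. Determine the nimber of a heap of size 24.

n :  0  1  2  3  4  5  6  7  8  9 10 11 12 13 14 15 16 17 18 19 20 21 22 23 24
G :  0  1  0  1  0  1  0  1  0  1  0  1  0  1  0  1  0  1  0  1  0  1  0  1  0

0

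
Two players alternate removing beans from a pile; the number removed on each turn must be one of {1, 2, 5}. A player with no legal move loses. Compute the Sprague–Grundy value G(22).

G(0) = 0
G(1) = mex{0} = 1
G(2) = mex{1,0} = 2
G(3) = mex{2,1} = 0
G(4) = mex{0,2} = 1
G(5) = mex{1,0,0} = 2
G(6) = mex{2,1,1} = 0
G(7) = mex{0,2,2} = 1
G(8) = mex{1,0,0} = 2
G(9) = mex{2,1,1} = 0
G(10) = mex{0,2,2} = 1
G(11) = mex{1,0,0} = 2
G(12) = mex{2,1,1} = 0
G(13) = mex{0,2,2} = 1
G(14) = mex{1,0,0} = 2
G(15) = mex{2,1,1} = 0
G(16) = mex{0,2,2} = 1
G(17) = mex{1,0,0} = 2
G(18) = mex{2,1,1} = 0
G(19) = mex{0,2,2} = 1
G(20) = mex{1,0,0} = 2
G(21) = mex{2,1,1} = 0
G(22) = mex{0,2,2} = 1

1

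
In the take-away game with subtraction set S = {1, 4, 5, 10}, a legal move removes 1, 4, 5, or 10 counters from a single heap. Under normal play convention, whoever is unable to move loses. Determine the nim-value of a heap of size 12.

n :  0  1  2  3  4  5  6  7  8  9 10 11 12
G :  0  1  0  1  2  3  2  3  0  1  4  0  1

1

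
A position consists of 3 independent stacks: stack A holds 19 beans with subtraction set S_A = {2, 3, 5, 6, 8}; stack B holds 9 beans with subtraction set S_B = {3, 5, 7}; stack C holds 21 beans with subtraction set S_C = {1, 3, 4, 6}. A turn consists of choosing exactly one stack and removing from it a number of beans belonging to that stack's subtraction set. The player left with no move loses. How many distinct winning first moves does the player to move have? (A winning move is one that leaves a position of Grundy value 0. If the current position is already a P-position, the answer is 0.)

2

Stack A, S = {2, 3, 5, 6, 8}:
n :  0  1  2  3  4  5  6  7  8  9 10 11 12 13 14 15 16 17 18 19
G :  0  0  1  1  2  2  3  3  4  4  0  0  1  1  2  2  3  3  4  4
G_A(19) = 4.
Stack B, S = {3, 5, 7}:
n : 0 1 2 3 4 5 6 7 8 9
G : 0 0 0 1 1 1 2 2 2 3
G_B(9) = 3.
Stack C, S = {1, 3, 4, 6}:
G(0) = 0
G(1) = mex{0} = 1
G(2) = mex{1} = 0
G(3) = mex{0,0} = 1
G(4) = mex{1,1,0} = 2
G(5) = mex{2,0,1} = 3
G(6) = mex{3,1,0,0} = 2
G(7) = mex{2,2,1,1} = 0
G(8) = mex{0,3,2,0} = 1
G(9) = mex{1,2,3,1} = 0
G(10) = mex{0,0,2,2} = 1
G(11) = mex{1,1,0,3} = 2
G(12) = mex{2,0,1,2} = 3
G(13) = mex{3,1,0,0} = 2
G(14) = mex{2,2,1,1} = 0
G(15) = mex{0,3,2,0} = 1
G(16) = mex{1,2,3,1} = 0
G(17) = mex{0,0,2,2} = 1
G(18) = mex{1,1,0,3} = 2
G(19) = mex{2,0,1,2} = 3
G(20) = mex{3,1,0,0} = 2
G(21) = mex{2,2,1,1} = 0
G_C(21) = 0.
Combined Grundy value = 4 ⊕ 3 ⊕ 0 = 7.
A winning move leaves total XOR = 0, i.e. changes one component's Grundy value g to g ⊕ X where X is the current total.
Stack A: need g' = 4⊕7 = 3. Options: 19−2→G=3, 19−3→G=3, 19−5→G=2, 19−6→G=1, 19−8→G=0. Hits: 2.
Stack B: need g' = 3⊕7 = 4. Options: 9−3→G=2, 9−5→G=1, 9−7→G=0. Hits: 0.
Stack C: need g' = 0⊕7 = 7. Options: 21−1→G=2, 21−3→G=2, 21−4→G=1, 21−6→G=1. Hits: 0.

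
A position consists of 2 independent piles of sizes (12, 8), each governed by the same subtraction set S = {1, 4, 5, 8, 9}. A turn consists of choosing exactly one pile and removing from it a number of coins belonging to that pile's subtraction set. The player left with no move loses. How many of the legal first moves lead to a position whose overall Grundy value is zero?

All piles use S = {1, 4, 5, 8, 9}:
n :  0  1  2  3  4  5  6  7  8  9 10 11 12
G :  0  1  0  1  2  3  2  3  4  5  4  5  0
Pile A: G(12) = 0.
Pile B: G(8) = 4.
Combined Grundy value = 0 ⊕ 4 = 4.
A winning move leaves total XOR = 0, i.e. changes one component's Grundy value g to g ⊕ X where X is the current total.
Pile A: need g' = 0⊕4 = 4. Options: 12−1→G=5, 12−4→G=4, 12−5→G=3, 12−8→G=2, 12−9→G=1. Hits: 1.
Pile B: need g' = 4⊕4 = 0. Options: 8−1→G=3, 8−4→G=2, 8−5→G=1, 8−8→G=0. Hits: 1.

2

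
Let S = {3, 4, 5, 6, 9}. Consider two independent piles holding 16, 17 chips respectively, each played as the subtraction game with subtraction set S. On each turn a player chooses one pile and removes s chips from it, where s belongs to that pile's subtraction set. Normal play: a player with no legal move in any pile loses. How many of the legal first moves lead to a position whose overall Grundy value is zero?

0

All piles use S = {3, 4, 5, 6, 9}:
n :  0  1  2  3  4  5  6  7  8  9 10 11 12 13 14 15 16 17
G :  0  0  0  1  1  1  2  2  2  3  3  3  0  0  0  1  1  1
Pile A: G(16) = 1.
Pile B: G(17) = 1.
Combined Grundy value = 1 ⊕ 1 = 0.
A winning move leaves total XOR = 0, i.e. changes one component's Grundy value g to g ⊕ X where X is the current total.
Pile A: target g' = 1⊕0 = 1, but every legal move changes the Grundy value (mex property), so 0 moves.
Pile B: target g' = 1⊕0 = 1, but every legal move changes the Grundy value (mex property), so 0 moves.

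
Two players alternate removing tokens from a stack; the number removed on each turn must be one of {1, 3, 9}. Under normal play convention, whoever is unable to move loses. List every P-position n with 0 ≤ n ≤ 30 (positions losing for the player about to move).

0, 2, 4, 6, 8, 10, 12, 14, 16, 18, 20, 22, 24, 26, 28, 30

n :  0  1  2  3  4  5  6  7  8  9 10 11 12 13 14 15 16 17 18 19 20 21 22 23 24 25 26 27 28 29 30
G :  0  1  0  1  0  1  0  1  0  1  0  1  0  1  0  1  0  1  0  1  0  1  0  1  0  1  0  1  0  1  0
P-positions are exactly the n with G(n) = 0.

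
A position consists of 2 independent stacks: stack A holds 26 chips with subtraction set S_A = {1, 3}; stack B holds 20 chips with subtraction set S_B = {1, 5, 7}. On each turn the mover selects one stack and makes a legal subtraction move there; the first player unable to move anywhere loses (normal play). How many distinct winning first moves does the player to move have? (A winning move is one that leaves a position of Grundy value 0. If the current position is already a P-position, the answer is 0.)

0

Stack A, S = {1, 3}:
G(0) = 0
G(1) = mex{0} = 1
G(2) = mex{1} = 0
G(3) = mex{0,0} = 1
G(4) = mex{1,1} = 0
G(5) = mex{0,0} = 1
G(6) = mex{1,1} = 0
G(7) = mex{0,0} = 1
G(8) = mex{1,1} = 0
G(9) = mex{0,0} = 1
G(10) = mex{1,1} = 0
G(11) = mex{0,0} = 1
G(12) = mex{1,1} = 0
G(13) = mex{0,0} = 1
G(14) = mex{1,1} = 0
G(15) = mex{0,0} = 1
G(16) = mex{1,1} = 0
G(17) = mex{0,0} = 1
G(18) = mex{1,1} = 0
G(19) = mex{0,0} = 1
G(20) = mex{1,1} = 0
G(21) = mex{0,0} = 1
G(22) = mex{1,1} = 0
G(23) = mex{0,0} = 1
G(24) = mex{1,1} = 0
G(25) = mex{0,0} = 1
G(26) = mex{1,1} = 0
G_A(26) = 0.
Stack B, S = {1, 5, 7}:
G(0) = 0
G(1) = mex{0} = 1
G(2) = mex{1} = 0
G(3) = mex{0} = 1
G(4) = mex{1} = 0
G(5) = mex{0,0} = 1
G(6) = mex{1,1} = 0
G(7) = mex{0,0,0} = 1
G(8) = mex{1,1,1} = 0
G(9) = mex{0,0,0} = 1
G(10) = mex{1,1,1} = 0
G(11) = mex{0,0,0} = 1
G(12) = mex{1,1,1} = 0
G(13) = mex{0,0,0} = 1
G(14) = mex{1,1,1} = 0
G(15) = mex{0,0,0} = 1
G(16) = mex{1,1,1} = 0
G(17) = mex{0,0,0} = 1
G(18) = mex{1,1,1} = 0
G(19) = mex{0,0,0} = 1
G(20) = mex{1,1,1} = 0
G_B(20) = 0.
Combined Grundy value = 0 ⊕ 0 = 0.
A winning move leaves total XOR = 0, i.e. changes one component's Grundy value g to g ⊕ X where X is the current total.
Stack A: target g' = 0⊕0 = 0, but every legal move changes the Grundy value (mex property), so 0 moves.
Stack B: target g' = 0⊕0 = 0, but every legal move changes the Grundy value (mex property), so 0 moves.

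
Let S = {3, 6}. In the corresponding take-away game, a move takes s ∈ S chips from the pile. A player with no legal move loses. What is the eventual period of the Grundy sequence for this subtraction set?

9

n :  0  1  2  3  4  5  6  7  8  9 10 11 12 13 14 15 16 17 18 19
G :  0  0  0  1  1  1  2  2  2  0  0  0  1  1  1  2  2  2  0  0
G(n+9) = G(n) holds for n = 0,…,5 (a full window of length max(S) = 6), so the sequence is purely periodic with period 9.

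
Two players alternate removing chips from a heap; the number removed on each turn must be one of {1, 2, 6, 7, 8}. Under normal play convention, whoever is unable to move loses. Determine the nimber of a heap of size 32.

G(0) = 0
G(1) = mex{0} = 1
G(2) = mex{1,0} = 2
G(3) = mex{2,1} = 0
G(4) = mex{0,2} = 1
G(5) = mex{1,0} = 2
G(6) = mex{2,1,0} = 3
G(7) = mex{3,2,1,0} = 4
G(8) = mex{4,3,2,1,0} = 5
G(9) = mex{5,4,0,2,1} = 3
G(10) = mex{3,5,1,0,2} = 4
G(11) = mex{4,3,2,1,0} = 5
G(12) = mex{5,4,3,2,1} = 0
G(13) = mex{0,5,4,3,2} = 1
G(14) = mex{1,0,5,4,3} = 2
G(15) = mex{2,1,3,5,4} = 0
G(16) = mex{0,2,4,3,5} = 1
G(17) = mex{1,0,5,4,3} = 2
G(18) = mex{2,1,0,5,4} = 3
G(19) = mex{3,2,1,0,5} = 4
G(20) = mex{4,3,2,1,0} = 5
G(21) = mex{5,4,0,2,1} = 3
G(22) = mex{3,5,1,0,2} = 4
G(23) = mex{4,3,2,1,0} = 5
G(24) = mex{5,4,3,2,1} = 0
G(25) = mex{0,5,4,3,2} = 1
G(26) = mex{1,0,5,4,3} = 2
G(27) = mex{2,1,3,5,4} = 0
G(28) = mex{0,2,4,3,5} = 1
G(29) = mex{1,0,5,4,3} = 2
G(30) = mex{2,1,0,5,4} = 3
G(31) = mex{3,2,1,0,5} = 4
G(32) = mex{4,3,2,1,0} = 5

5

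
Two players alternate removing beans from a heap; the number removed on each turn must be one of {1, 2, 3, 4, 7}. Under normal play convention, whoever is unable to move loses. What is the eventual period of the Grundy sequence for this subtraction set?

5

n :  0  1  2  3  4  5  6  7  8  9 10 11 12 13 14
G :  0  1  2  3  4  0  1  2  3  4  0  1  2  3  4
G(n+5) = G(n) holds for n = 0,…,6 (a full window of length max(S) = 7), so the sequence is purely periodic with period 5.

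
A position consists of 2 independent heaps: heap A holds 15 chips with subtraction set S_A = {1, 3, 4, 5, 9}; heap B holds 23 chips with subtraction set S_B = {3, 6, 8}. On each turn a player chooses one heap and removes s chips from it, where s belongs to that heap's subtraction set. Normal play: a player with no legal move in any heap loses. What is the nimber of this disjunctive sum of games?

Heap A, S = {1, 3, 4, 5, 9}:
G(0) = 0
G(1) = mex{0} = 1
G(2) = mex{1} = 0
G(3) = mex{0,0} = 1
G(4) = mex{1,1,0} = 2
G(5) = mex{2,0,1,0} = 3
G(6) = mex{3,1,0,1} = 2
G(7) = mex{2,2,1,0} = 3
G(8) = mex{3,3,2,1} = 0
G(9) = mex{0,2,3,2,0} = 1
G(10) = mex{1,3,2,3,1} = 0
G(11) = mex{0,0,3,2,0} = 1
G(12) = mex{1,1,0,3,1} = 2
G(13) = mex{2,0,1,0,2} = 3
G(14) = mex{3,1,0,1,3} = 2
G(15) = mex{2,2,1,0,2} = 3
G_A(15) = 3.
Heap B, S = {3, 6, 8}:
n :  0  1  2  3  4  5  6  7  8  9 10 11 12 13 14 15 16 17 18 19 20 21 22 23
G :  0  0  0  1  1  1  2  2  2  3  3  0  0  0  1  1  1  2  2  2  3  3  0  0
G_B(23) = 0.
Combined Grundy value = 3 ⊕ 0 = 3.

3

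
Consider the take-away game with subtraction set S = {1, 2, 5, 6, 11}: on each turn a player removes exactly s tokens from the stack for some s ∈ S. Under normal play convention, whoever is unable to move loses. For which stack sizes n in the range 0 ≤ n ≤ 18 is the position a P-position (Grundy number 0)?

G(0) = 0
G(1) = mex{0} = 1
G(2) = mex{1,0} = 2
G(3) = mex{2,1} = 0
G(4) = mex{0,2} = 1
G(5) = mex{1,0,0} = 2
G(6) = mex{2,1,1,0} = 3
G(7) = mex{3,2,2,1} = 0
G(8) = mex{0,3,0,2} = 1
G(9) = mex{1,0,1,0} = 2
G(10) = mex{2,1,2,1} = 0
G(11) = mex{0,2,3,2,0} = 1
G(12) = mex{1,0,0,3,1} = 2
G(13) = mex{2,1,1,0,2} = 3
G(14) = mex{3,2,2,1,0} = 4
G(15) = mex{4,3,0,2,1} = 5
G(16) = mex{5,4,1,0,2} = 3
G(17) = mex{3,5,2,1,3} = 0
G(18) = mex{0,3,3,2,0} = 1
P-positions are exactly the n with G(n) = 0.

0, 3, 7, 10, 17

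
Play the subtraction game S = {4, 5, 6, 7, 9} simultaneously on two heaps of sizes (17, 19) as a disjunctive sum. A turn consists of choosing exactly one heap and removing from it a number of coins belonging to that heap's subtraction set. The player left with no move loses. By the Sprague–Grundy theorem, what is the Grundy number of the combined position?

All heaps use S = {4, 5, 6, 7, 9}:
G(0) = 0
G(1) = mex{} = 0
G(2) = mex{} = 0
G(3) = mex{} = 0
G(4) = mex{0} = 1
G(5) = mex{0,0} = 1
G(6) = mex{0,0,0} = 1
G(7) = mex{0,0,0,0} = 1
G(8) = mex{1,0,0,0} = 2
G(9) = mex{1,1,0,0,0} = 2
G(10) = mex{1,1,1,0,0} = 2
G(11) = mex{1,1,1,1,0} = 2
G(12) = mex{2,1,1,1,0} = 3
G(13) = mex{2,2,1,1,1} = 0
G(14) = mex{2,2,2,1,1} = 0
G(15) = mex{2,2,2,2,1} = 0
G(16) = mex{3,2,2,2,1} = 0
G(17) = mex{0,3,2,2,2} = 1
G(18) = mex{0,0,3,2,2} = 1
G(19) = mex{0,0,0,3,2} = 1
Heap A: G(17) = 1.
Heap B: G(19) = 1.
Combined Grundy value = 1 ⊕ 1 = 0.

0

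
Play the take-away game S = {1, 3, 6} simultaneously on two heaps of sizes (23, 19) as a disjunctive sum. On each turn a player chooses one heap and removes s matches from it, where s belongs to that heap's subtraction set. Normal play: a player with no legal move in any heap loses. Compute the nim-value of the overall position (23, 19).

All heaps use S = {1, 3, 6}:
G(0) = 0
G(1) = mex{0} = 1
G(2) = mex{1} = 0
G(3) = mex{0,0} = 1
G(4) = mex{1,1} = 0
G(5) = mex{0,0} = 1
G(6) = mex{1,1,0} = 2
G(7) = mex{2,0,1} = 3
G(8) = mex{3,1,0} = 2
G(9) = mex{2,2,1} = 0
G(10) = mex{0,3,0} = 1
G(11) = mex{1,2,1} = 0
G(12) = mex{0,0,2} = 1
G(13) = mex{1,1,3} = 0
G(14) = mex{0,0,2} = 1
G(15) = mex{1,1,0} = 2
G(16) = mex{2,0,1} = 3
G(17) = mex{3,1,0} = 2
G(18) = mex{2,2,1} = 0
G(19) = mex{0,3,0} = 1
G(20) = mex{1,2,1} = 0
G(21) = mex{0,0,2} = 1
G(22) = mex{1,1,3} = 0
G(23) = mex{0,0,2} = 1
Heap A: G(23) = 1.
Heap B: G(19) = 1.
Combined Grundy value = 1 ⊕ 1 = 0.

0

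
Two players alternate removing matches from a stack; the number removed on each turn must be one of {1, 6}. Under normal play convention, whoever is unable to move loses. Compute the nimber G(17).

1

n :  0  1  2  3  4  5  6  7  8  9 10 11 12 13 14 15 16 17
G :  0  1  0  1  0  1  2  0  1  0  1  0  1  2  0  1  0  1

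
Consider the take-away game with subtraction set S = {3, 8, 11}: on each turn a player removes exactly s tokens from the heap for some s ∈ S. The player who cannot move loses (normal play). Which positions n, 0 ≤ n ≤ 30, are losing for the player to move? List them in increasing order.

0, 1, 2, 6, 7, 16, 20, 21, 22, 26

n :  0  1  2  3  4  5  6  7  8  9 10 11 12 13 14 15 16 17 18 19 20 21 22 23 24 25 26 27 28 29 30
G :  0  0  0  1  1  1  0  0  2  1  1  3  2  2  2  3  0  3  2  1  0  0  0  1  1  1  0  2  2  1  3
P-positions are exactly the n with G(n) = 0.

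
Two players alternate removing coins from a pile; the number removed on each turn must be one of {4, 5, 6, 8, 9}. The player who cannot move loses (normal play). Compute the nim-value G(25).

3

G(0) = 0
G(1) = mex{} = 0
G(2) = mex{} = 0
G(3) = mex{} = 0
G(4) = mex{0} = 1
G(5) = mex{0,0} = 1
G(6) = mex{0,0,0} = 1
G(7) = mex{0,0,0} = 1
G(8) = mex{1,0,0,0} = 2
G(9) = mex{1,1,0,0,0} = 2
G(10) = mex{1,1,1,0,0} = 2
G(11) = mex{1,1,1,0,0} = 2
G(12) = mex{2,1,1,1,0} = 3
G(13) = mex{2,2,1,1,1} = 0
G(14) = mex{2,2,2,1,1} = 0
G(15) = mex{2,2,2,1,1} = 0
G(16) = mex{3,2,2,2,1} = 0
G(17) = mex{0,3,2,2,2} = 1
G(18) = mex{0,0,3,2,2} = 1
G(19) = mex{0,0,0,2,2} = 1
G(20) = mex{0,0,0,3,2} = 1
G(21) = mex{1,0,0,0,3} = 2
G(22) = mex{1,1,0,0,0} = 2
G(23) = mex{1,1,1,0,0} = 2
G(24) = mex{1,1,1,0,0} = 2
G(25) = mex{2,1,1,1,0} = 3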